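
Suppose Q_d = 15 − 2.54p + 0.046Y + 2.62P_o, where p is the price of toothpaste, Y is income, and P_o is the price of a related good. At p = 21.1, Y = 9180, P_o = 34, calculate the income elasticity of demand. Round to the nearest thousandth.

0.893

Substituting, Q_d = 15 − 2.54(21.1) + 0.046(9180) + 2.62(34) = 15 − 53.594 + 422.28 + 89.08 = 472.766.
∂Q_d/∂Y = +0.046, so E_I = 0.046·(9180/472.766) ≈ 0.893.
E_I ∈ (0,1): normal good (necessity).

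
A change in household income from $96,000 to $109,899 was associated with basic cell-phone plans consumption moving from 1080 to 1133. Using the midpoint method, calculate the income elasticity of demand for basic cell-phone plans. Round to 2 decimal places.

%ΔQ = (1133 − 1080)/[(1080+1133)/2] = 53/1106.5 ≈ 0.0479.
%ΔI = (109,899 − 96,000)/[(96,000+109,899)/2] = 13899/102949.5 ≈ 0.1350.
E_I = %ΔQ/%ΔI ≈ 0.35.
E_I ∈ (0,1): normal good (necessity).

0.35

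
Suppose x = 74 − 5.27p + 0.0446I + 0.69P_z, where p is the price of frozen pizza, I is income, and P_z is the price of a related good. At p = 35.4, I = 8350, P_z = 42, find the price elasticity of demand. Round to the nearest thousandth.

-0.646

x = 74 − 5.27(35.4) + 0.0446(8350) + 0.69(42) = 74 − 186.558 + 372.41 + 28.98 = 288.832.
∂x/∂p = −5.27, so E_p = (−5.27)·(35.4/288.832) ≈ -0.646.
|E_p| < 1: demand is inelastic.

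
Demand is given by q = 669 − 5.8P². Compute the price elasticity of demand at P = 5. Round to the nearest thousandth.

-0.553

At P = 5, q = 524.
dq/dP = −2·5.8·P = −58.
Point elasticity E = (dq/dP)·(P/q) = -58 × 5/524 ≈ -0.553.
|E| < 1, so demand is inelastic at this price.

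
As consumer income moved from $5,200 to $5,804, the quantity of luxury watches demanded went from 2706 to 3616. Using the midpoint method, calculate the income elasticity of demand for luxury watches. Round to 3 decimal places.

%ΔQ = (3616 − 2706)/[(2706+3616)/2] = 910/3161 ≈ 0.2879.
%ΔI = (5,804 − 5,200)/[(5,200+5,804)/2] = 604/5502 ≈ 0.1098.
E_I = %ΔQ/%ΔI ≈ 2.622.
E_I > 1: normal good (luxury).

2.622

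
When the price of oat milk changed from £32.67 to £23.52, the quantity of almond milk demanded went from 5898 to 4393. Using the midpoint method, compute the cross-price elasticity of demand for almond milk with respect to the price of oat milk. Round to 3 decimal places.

%ΔQ_x = (4393 − 5898)/[(5898+4393)/2] = -1505/5145.5 ≈ -0.2925.
%ΔP_y = (23.52 − 32.67)/[(32.67+23.52)/2] ≈ -0.3257.
E_xy = -0.2925/-0.3257 ≈ 0.898.
E_xy > 0, so almond milk and oat milk are substitutes.

0.898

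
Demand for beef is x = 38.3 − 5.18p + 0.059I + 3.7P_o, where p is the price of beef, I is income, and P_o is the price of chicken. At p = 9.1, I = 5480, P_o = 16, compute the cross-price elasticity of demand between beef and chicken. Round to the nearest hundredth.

Evaluating quantity at (p, I, P_o) gives x = 38.3 − 5.18(9.1) + 0.059(5480) + 3.7(16) = 38.3 − 47.138 + 323.32 + 59.2 = 373.682.
∂x/∂P_o = +3.7, so E_xy = 3.7·(16/373.682) ≈ 0.16.
E_xy > 0: the goods are substitutes.

0.16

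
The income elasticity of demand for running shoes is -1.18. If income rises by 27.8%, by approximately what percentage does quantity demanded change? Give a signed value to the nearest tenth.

%ΔQ ≈ E × %ΔI = (-1.18) × (27.8%) ≈ -32.8%.

-32.8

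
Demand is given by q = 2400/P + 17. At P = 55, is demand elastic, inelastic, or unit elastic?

inelastic

At P = 55, q = 60.6364.
dq/dP = −2400/P² = −0.7934.
Point elasticity E = (dq/dP)·(P/q) = -0.7934 × 55/60.6364 ≈ -0.720.
|E| ≈ 0.720 < 1, so demand is inelastic.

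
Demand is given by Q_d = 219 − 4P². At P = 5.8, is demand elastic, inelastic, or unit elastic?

At P = 5.8, Q_d = 84.44.
dQ_d/dP = −2·4·P = −46.4.
Point elasticity E = (dQ_d/dP)·(P/Q_d) = -46.4 × 5.8/84.44 ≈ -3.187.
|E| ≈ 3.187 > 1, so demand is elastic.

elastic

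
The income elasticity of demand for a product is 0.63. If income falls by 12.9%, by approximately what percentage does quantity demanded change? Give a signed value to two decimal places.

%ΔQ ≈ E × %ΔI = (0.63) × (-12.9%) ≈ -8.13%.

-8.13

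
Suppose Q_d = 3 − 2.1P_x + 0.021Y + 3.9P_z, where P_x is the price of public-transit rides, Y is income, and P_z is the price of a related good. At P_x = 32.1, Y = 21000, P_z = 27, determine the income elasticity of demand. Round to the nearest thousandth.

First evaluate Q_d: 3 − 2.1(32.1) + 0.021(21000) + 3.9(27) = 3 − 67.41 + 441 + 105.3 = 481.89.
∂Q_d/∂Y = +0.021, so E_I = 0.021·(21000/481.89) ≈ 0.915.
E_I ∈ (0,1): normal good (necessity).

0.915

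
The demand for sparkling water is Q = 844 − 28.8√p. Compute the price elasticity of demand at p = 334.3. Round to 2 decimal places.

At p = 334.3, Q = 317.4245.
dQ/dp = −28.8/(2√p) = −28.8/(2·18.2839).
Point elasticity E = (dQ/dp)·(p/Q) = -0.7876 × 334.3/317.4245 ≈ -0.83.
|E| < 1, so demand is inelastic at this price.

-0.83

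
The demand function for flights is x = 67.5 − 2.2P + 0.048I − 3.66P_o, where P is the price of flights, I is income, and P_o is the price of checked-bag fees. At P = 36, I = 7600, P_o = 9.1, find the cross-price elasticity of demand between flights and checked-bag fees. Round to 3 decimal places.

Evaluating quantity at (P, I, P_o) gives x = 67.5 − 2.2(36) + 0.048(7600) − 3.66(9.1) = 67.5 − 79.2 + 364.8 − 33.306 = 319.794.
∂x/∂P_o = −3.66, so E_xy = -3.66·(9.1/319.794) ≈ -0.104.
E_xy < 0: the goods are complements.

-0.104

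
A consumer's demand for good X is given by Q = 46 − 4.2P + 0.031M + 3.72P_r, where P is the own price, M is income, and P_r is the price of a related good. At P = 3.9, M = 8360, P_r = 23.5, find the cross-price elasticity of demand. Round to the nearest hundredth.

0.23

At the given point, Q = 46 − 4.2(3.9) + 0.031(8360) + 3.72(23.5) = 46 − 16.38 + 259.16 + 87.42 = 376.2.
∂Q/∂P_r = +3.72, so E_xy = 3.72·(23.5/376.2) ≈ 0.23.
E_xy > 0: the goods are substitutes.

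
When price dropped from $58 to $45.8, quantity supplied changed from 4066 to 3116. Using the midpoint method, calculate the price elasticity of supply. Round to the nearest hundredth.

1.13

%Δq = (3116 − 4066)/[(4066 + 3116)/2] = -950/3591 ≈ -0.2646.
%ΔP = (45.8 − 58)/[(58 + 45.8)/2] = -12.2/51.9 ≈ -0.2351.
Arc elasticity E = %Δq/%ΔP ≈ -0.2646/-0.2351 ≈ 1.13.
|E| > 1: supply is elastic over this range.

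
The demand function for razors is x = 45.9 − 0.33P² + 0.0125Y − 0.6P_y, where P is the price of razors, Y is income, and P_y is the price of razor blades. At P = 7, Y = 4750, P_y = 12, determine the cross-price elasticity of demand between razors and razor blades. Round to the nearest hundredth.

First evaluate x: 45.9 − 0.33(7)² + 0.0125(4750) − 0.6(12) = 45.9 − 16.17 + 59.375 − 7.2 = 81.905.
∂x/∂P_y = −0.6, so E_xy = -0.6·(12/81.905) ≈ -0.09.
E_xy < 0: the goods are complements.

-0.09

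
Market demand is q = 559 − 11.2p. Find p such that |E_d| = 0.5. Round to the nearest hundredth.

16.64

Set −bp/(a − bp) = −0.5 ⇒ bp = 0.5(a − bp) ⇒ bp(1+0.5) = 0.5·a.
p = 0.5·559/(11.2·1.5) ≈ 16.64.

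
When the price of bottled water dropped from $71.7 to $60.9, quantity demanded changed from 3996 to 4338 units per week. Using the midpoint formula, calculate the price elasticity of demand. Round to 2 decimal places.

-0.50

%ΔQ = (4338 − 3996)/[(3996 + 4338)/2] = 342/4167 ≈ 0.0821.
%Δp = (60.9 − 71.7)/[(71.7 + 60.9)/2] = -10.8/66.3 ≈ -0.1629.
Arc elasticity E = %ΔQ/%Δp ≈ 0.0821/-0.1629 ≈ -0.50.
|E| < 1: demand is inelastic over this range.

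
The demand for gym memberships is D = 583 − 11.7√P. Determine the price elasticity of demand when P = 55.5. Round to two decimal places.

-0.09

At P = 55.5, D = 495.837.
dD/dP = −11.7/(2√P) = −11.7/(2·7.4498).
Point elasticity E = (dD/dP)·(P/D) = -0.7853 × 55.5/495.837 ≈ -0.09.
|E| < 1, so demand is inelastic at this price.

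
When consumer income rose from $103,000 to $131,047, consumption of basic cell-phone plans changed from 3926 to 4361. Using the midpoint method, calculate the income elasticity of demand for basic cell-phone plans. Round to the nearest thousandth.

0.438

%ΔQ = (4361 − 3926)/[(3926+4361)/2] = 435/4143.5 ≈ 0.1050.
%ΔI = (131,047 − 103,000)/[(103,000+131,047)/2] = 28047/117023.5 ≈ 0.2397.
E_I = %ΔQ/%ΔI ≈ 0.438.
E_I ∈ (0,1): normal good (necessity).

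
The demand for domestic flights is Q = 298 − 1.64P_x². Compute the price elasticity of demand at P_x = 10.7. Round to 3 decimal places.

At P_x = 10.7, Q = 110.2364.
dQ/dP_x = −2·1.64·P_x = −35.096.
Point elasticity E = (dQ/dP_x)·(P_x/Q) = -35.096 × 10.7/110.2364 ≈ -3.407.
|E| > 1, so demand is elastic at this price.

-3.407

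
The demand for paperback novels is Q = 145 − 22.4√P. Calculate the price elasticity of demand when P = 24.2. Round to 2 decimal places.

At P = 24.2, Q = 34.8066.
dQ/dP = −22.4/(2√P) = −22.4/(2·4.9193).
Point elasticity E = (dQ/dP)·(P/Q) = -2.2767 × 24.2/34.8066 ≈ -1.58.
|E| > 1, so demand is elastic at this price.

-1.58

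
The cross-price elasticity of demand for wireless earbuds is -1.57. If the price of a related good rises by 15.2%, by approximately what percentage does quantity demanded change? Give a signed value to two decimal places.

-23.86

%ΔQ ≈ E × %ΔP_y = (-1.57) × (15.2%) ≈ -23.86%.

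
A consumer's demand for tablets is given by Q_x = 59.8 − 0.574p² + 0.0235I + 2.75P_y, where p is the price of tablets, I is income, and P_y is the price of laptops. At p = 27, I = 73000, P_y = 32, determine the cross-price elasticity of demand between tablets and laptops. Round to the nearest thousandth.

0.061

Substituting, Q_x = 59.8 − 0.574(27)² + 0.0235(73000) + 2.75(32) = 59.8 − 418.446 + 1715.5 + 88 = 1444.854.
∂Q_x/∂P_y = +2.75, so E_xy = 2.75·(32/1444.854) ≈ 0.061.
E_xy > 0: the goods are substitutes.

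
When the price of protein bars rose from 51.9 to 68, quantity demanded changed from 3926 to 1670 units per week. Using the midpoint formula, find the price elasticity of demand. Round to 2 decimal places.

%ΔQ = (1670 − 3926)/[(3926 + 1670)/2] = -2256/2798 ≈ -0.8063.
%ΔP = (68 − 51.9)/[(51.9 + 68)/2] = 16.1/59.95 ≈ 0.2686.
Arc elasticity E = %ΔQ/%ΔP ≈ -0.8063/0.2686 ≈ -3.00.
|E| > 1: demand is elastic over this range.

-3.00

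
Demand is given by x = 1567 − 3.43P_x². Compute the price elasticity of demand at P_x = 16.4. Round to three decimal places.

At P_x = 16.4, x = 644.4672.
dx/dP_x = −2·3.43·P_x = −112.504.
Point elasticity E = (dx/dP_x)·(P_x/x) = -112.504 × 16.4/644.4672 ≈ -2.863.
|E| > 1, so demand is elastic at this price.

-2.863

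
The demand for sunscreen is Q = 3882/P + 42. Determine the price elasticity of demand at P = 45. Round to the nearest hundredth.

At P = 45, Q = 128.2667.
dQ/dP = −3882/P² = −1.917.
Point elasticity E = (dQ/dP)·(P/Q) = -1.917 × 45/128.2667 ≈ -0.67.
|E| < 1, so demand is inelastic at this price.

-0.67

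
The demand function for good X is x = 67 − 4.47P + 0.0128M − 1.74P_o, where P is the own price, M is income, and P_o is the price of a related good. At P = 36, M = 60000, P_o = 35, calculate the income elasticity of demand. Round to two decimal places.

1.25

x = 67 − 4.47(36) + 0.0128(60000) − 1.74(35) = 67 − 160.92 + 768 − 60.9 = 613.18.
∂x/∂M = +0.0128, so E_I = 0.0128·(60000/613.18) ≈ 1.25.
E_I > 1: normal good (luxury).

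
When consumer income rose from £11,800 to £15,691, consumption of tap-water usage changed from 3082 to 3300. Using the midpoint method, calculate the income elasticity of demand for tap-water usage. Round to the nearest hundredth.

0.24

%ΔQ = (3300 − 3082)/[(3082+3300)/2] = 218/3191 ≈ 0.0683.
%ΔI = (15,691 − 11,800)/[(11,800+15,691)/2] = 3891/13745.5 ≈ 0.2831.
E_I = %ΔQ/%ΔI ≈ 0.24.
E_I ∈ (0,1): normal good (necessity).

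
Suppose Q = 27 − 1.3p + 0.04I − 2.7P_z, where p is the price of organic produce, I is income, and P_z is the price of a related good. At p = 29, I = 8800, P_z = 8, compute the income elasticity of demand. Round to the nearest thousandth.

1.101

Q = 27 − 1.3(29) + 0.04(8800) − 2.7(8) = 27 − 37.7 + 352 − 21.6 = 319.7.
∂Q/∂I = +0.04, so E_I = 0.04·(8800/319.7) ≈ 1.101.
E_I > 1: normal good (luxury).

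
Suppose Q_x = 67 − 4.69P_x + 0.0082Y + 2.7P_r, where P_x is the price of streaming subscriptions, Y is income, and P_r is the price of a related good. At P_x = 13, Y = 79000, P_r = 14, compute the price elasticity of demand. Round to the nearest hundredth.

-0.09

Substituting, Q_x = 67 − 4.69(13) + 0.0082(79000) + 2.7(14) = 67 − 60.97 + 647.8 + 37.8 = 691.63.
∂Q_x/∂P_x = −4.69, so E_p = (−4.69)·(13/691.63) ≈ -0.09.
|E_p| < 1: demand is inelastic.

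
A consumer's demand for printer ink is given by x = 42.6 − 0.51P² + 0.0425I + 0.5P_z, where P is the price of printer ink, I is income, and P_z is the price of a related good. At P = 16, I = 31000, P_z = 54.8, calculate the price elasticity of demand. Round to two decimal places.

At the given point, x = 42.6 − 0.51(16)² + 0.0425(31000) + 0.5(54.8) = 42.6 − 130.56 + 1317.5 + 27.4 = 1256.94.
∂x/∂P = −2·0.51·P = -16.32, so E_p = -16.32·(16/1256.94) ≈ -0.21.
|E_p| < 1: demand is inelastic.

-0.21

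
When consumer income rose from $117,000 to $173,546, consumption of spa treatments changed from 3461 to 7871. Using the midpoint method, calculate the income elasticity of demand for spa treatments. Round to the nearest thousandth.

%ΔQ = (7871 − 3461)/[(3461+7871)/2] = 4410/5666 ≈ 0.7783.
%ΔM = (173,546 − 117,000)/[(117,000+173,546)/2] = 56546/145273 ≈ 0.3892.
E_I = %ΔQ/%ΔM ≈ 2.000.
E_I > 1: normal good (luxury).

2.000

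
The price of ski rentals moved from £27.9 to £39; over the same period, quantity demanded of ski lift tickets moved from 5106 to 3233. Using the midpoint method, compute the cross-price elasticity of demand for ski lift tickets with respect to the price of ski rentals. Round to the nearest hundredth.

%ΔQ_x = (3233 − 5106)/[(5106+3233)/2] = -1873/4169.5 ≈ -0.4492.
%ΔP_y = (39 − 27.9)/[(27.9+39)/2] ≈ 0.3318.
E_xy = -0.4492/0.3318 ≈ -1.35.
E_xy < 0, so ski lift tickets and ski rentals are complements.

-1.35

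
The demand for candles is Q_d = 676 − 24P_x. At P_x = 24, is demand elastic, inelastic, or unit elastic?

At P_x = 24, Q_d = 100.
dQ_d/dP_x = −24.
Point elasticity E = (dQ_d/dP_x)·(P_x/Q_d) = -24 × 24/100 ≈ -5.760.
|E| ≈ 5.760 > 1, so demand is elastic.

elastic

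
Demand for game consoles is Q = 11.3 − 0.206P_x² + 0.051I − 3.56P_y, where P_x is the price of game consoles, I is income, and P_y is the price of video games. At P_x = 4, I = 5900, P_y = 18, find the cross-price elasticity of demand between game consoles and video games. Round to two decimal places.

-0.26

Evaluating quantity at (P_x, I, P_y) gives Q = 11.3 − 0.206(4)² + 0.051(5900) − 3.56(18) = 11.3 − 3.296 + 300.9 − 64.08 = 244.824.
∂Q/∂P_y = −3.56, so E_xy = -3.56·(18/244.824) ≈ -0.26.
E_xy < 0: the goods are complements.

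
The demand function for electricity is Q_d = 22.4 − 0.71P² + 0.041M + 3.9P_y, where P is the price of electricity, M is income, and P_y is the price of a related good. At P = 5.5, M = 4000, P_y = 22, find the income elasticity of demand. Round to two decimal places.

0.65

At the given point, Q_d = 22.4 − 0.71(5.5)² + 0.041(4000) + 3.9(22) = 22.4 − 21.4775 + 164 + 85.8 = 250.7225.
∂Q_d/∂M = +0.041, so E_I = 0.041·(4000/250.7225) ≈ 0.65.
E_I ∈ (0,1): normal good (necessity).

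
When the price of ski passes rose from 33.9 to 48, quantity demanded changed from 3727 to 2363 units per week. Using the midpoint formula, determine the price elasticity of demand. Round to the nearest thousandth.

-1.301

%Δq = (2363 − 3727)/[(3727 + 2363)/2] = -1364/3045 ≈ -0.4479.
%Δp = (48 − 33.9)/[(33.9 + 48)/2] = 14.1/40.95 ≈ 0.3443.
Arc elasticity E = %Δq/%Δp ≈ -0.4479/0.3443 ≈ -1.301.
|E| > 1: demand is elastic over this range.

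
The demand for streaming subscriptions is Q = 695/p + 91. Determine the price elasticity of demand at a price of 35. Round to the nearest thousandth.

At p = 35, Q = 110.8571.
dQ/dp = −695/p² = −0.5673.
Point elasticity E = (dQ/dp)·(p/Q) = -0.5673 × 35/110.8571 ≈ -0.179.
|E| < 1, so demand is inelastic at this price.

-0.179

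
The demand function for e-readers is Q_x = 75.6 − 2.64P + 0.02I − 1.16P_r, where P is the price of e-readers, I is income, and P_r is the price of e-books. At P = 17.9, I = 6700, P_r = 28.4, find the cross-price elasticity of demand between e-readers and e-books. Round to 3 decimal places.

-0.255

Q_x = 75.6 − 2.64(17.9) + 0.02(6700) − 1.16(28.4) = 75.6 − 47.256 + 134 − 32.944 = 129.4.
∂Q_x/∂P_r = −1.16, so E_xy = -1.16·(28.4/129.4) ≈ -0.255.
E_xy < 0: the goods are complements.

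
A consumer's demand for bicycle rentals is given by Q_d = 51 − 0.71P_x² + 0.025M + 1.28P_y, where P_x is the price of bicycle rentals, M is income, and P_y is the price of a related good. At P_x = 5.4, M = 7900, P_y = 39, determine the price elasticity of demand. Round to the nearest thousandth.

-0.149

Q_d = 51 − 0.71(5.4)² + 0.025(7900) + 1.28(39) = 51 − 20.7036 + 197.5 + 49.92 = 277.7164.
∂Q_d/∂P_x = −2·0.71·P_x = -7.668, so E_p = -7.668·(5.4/277.7164) ≈ -0.149.
|E_p| < 1: demand is inelastic.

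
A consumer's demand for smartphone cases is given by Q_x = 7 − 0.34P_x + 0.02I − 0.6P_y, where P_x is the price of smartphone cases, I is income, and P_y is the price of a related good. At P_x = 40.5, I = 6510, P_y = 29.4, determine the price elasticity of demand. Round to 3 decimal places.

Substituting, Q_x = 7 − 0.34(40.5) + 0.02(6510) − 0.6(29.4) = 7 − 13.77 + 130.2 − 17.64 = 105.79.
∂Q_x/∂P_x = −0.34, so E_p = (−0.34)·(40.5/105.79) ≈ -0.130.
|E_p| < 1: demand is inelastic.

-0.130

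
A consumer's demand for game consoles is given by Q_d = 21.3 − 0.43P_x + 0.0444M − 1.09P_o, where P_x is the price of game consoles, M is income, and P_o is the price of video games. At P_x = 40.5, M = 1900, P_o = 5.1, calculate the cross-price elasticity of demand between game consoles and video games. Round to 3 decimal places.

-0.067

Q_d = 21.3 − 0.43(40.5) + 0.0444(1900) − 1.09(5.1) = 21.3 − 17.415 + 84.36 − 5.559 = 82.686.
∂Q_d/∂P_o = −1.09, so E_xy = -1.09·(5.1/82.686) ≈ -0.067.
E_xy < 0: the goods are complements.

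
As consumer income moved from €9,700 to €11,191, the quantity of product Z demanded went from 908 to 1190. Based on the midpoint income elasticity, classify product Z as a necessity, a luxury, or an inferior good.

%ΔQ = (1190 − 908)/[(908+1190)/2] = 282/1049 ≈ 0.2688.
%ΔI = (11,191 − 9,700)/[(9,700+11,191)/2] = 1491/10445.5 ≈ 0.1427.
E_I = %ΔQ/%ΔI ≈ 1.883.
E_I > 1: normal good (luxury).

luxury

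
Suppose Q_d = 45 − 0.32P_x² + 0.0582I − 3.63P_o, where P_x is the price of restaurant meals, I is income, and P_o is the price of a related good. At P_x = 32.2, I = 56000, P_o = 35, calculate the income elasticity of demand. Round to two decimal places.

Substituting, Q_d = 45 − 0.32(32.2)² + 0.0582(56000) − 3.63(35) = 45 − 331.7888 + 3259.2 − 127.05 = 2845.3612.
∂Q_d/∂I = +0.0582, so E_I = 0.0582·(56000/2845.3612) ≈ 1.15.
E_I > 1: normal good (luxury).

1.15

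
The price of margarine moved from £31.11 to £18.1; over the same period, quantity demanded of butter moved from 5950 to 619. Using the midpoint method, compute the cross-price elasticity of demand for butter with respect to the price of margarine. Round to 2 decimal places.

3.07

%ΔQ_x = (619 − 5950)/[(5950+619)/2] = -5331/3284.5 ≈ -1.6231.
%ΔP_y = (18.1 − 31.11)/[(31.11+18.1)/2] ≈ -0.5288.
E_xy = -1.6231/-0.5288 ≈ 3.07.
E_xy > 0, so butter and margarine are substitutes.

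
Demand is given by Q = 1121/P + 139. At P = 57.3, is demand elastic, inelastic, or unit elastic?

At P = 57.3, Q = 158.5637.
dQ/dP = −1121/P² = −0.3414.
Point elasticity E = (dQ/dP)·(P/Q) = -0.3414 × 57.3/158.5637 ≈ -0.123.
|E| ≈ 0.123 < 1, so demand is inelastic.

inelastic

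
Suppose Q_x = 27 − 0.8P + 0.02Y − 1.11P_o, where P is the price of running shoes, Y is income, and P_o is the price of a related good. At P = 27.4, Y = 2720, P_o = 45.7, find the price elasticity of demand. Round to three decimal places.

First evaluate Q_x: 27 − 0.8(27.4) + 0.02(2720) − 1.11(45.7) = 27 − 21.92 + 54.4 − 50.727 = 8.753.
∂Q_x/∂P = −0.8, so E_p = (−0.8)·(27.4/8.753) ≈ -2.504.
|E_p| > 1: demand is elastic.

-2.504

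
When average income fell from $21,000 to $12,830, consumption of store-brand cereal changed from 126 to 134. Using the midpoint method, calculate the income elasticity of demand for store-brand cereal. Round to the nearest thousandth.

%ΔQ = (134 − 126)/[(126+134)/2] = 8/130 ≈ 0.0615.
%ΔI = (12,830 − 21,000)/[(21,000+12,830)/2] = -8170/16915 ≈ -0.4830.
E_I = %ΔQ/%ΔI ≈ -0.127.
E_I < 0: inferior good.

-0.127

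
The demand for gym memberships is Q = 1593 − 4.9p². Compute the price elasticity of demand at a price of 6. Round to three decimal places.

-0.249

At p = 6, Q = 1416.6.
dQ/dp = −2·4.9·p = −58.8.
Point elasticity E = (dQ/dp)·(p/Q) = -58.8 × 6/1416.6 ≈ -0.249.
|E| < 1, so demand is inelastic at this price.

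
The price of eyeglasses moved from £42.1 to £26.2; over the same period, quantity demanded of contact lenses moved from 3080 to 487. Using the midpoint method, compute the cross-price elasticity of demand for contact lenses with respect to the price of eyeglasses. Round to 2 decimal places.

3.12

%ΔQ_x = (487 − 3080)/[(3080+487)/2] = -2593/1783.5 ≈ -1.4539.
%ΔP_y = (26.2 − 42.1)/[(42.1+26.2)/2] ≈ -0.4656.
E_xy = -1.4539/-0.4656 ≈ 3.12.
E_xy > 0, so contact lenses and eyeglasses are substitutes.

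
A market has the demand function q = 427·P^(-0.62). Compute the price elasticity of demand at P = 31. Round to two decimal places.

-0.62

For a Cobb–Douglas (constant-elasticity) form q = A·P^α·…, the elasticity with respect to P equals the exponent α at every point.
Here the exponent on P is -0.62, so the price elasticity of demand is -0.62.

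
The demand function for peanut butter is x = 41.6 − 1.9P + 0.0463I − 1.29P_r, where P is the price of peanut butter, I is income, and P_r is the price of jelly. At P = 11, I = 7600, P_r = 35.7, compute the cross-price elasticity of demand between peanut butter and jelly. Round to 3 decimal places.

Evaluating quantity at (P, I, P_r) gives x = 41.6 − 1.9(11) + 0.0463(7600) − 1.29(35.7) = 41.6 − 20.9 + 351.88 − 46.053 = 326.527.
∂x/∂P_r = −1.29, so E_xy = -1.29·(35.7/326.527) ≈ -0.141.
E_xy < 0: the goods are complements.

-0.141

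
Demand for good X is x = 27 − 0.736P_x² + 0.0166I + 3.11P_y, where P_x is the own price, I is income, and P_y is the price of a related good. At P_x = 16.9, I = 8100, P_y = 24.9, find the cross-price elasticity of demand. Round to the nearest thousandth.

Evaluating quantity at (P_x, I, P_y) gives x = 27 − 0.736(16.9)² + 0.0166(8100) + 3.11(24.9) = 27 − 210.209 + 134.46 + 77.439 = 28.69.
∂x/∂P_y = +3.11, so E_xy = 3.11·(24.9/28.69) ≈ 2.699.
E_xy > 0: the goods are substitutes.

2.699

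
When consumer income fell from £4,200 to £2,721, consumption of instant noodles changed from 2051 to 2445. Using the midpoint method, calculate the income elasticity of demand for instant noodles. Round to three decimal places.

%ΔQ = (2445 − 2051)/[(2051+2445)/2] = 394/2248 ≈ 0.1753.
%ΔI = (2,721 − 4,200)/[(4,200+2,721)/2] = -1479/3460.5 ≈ -0.4274.
E_I = %ΔQ/%ΔI ≈ -0.410.
E_I < 0: inferior good.

-0.410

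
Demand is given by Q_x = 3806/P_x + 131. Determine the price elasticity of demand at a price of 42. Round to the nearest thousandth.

-0.409

At P_x = 42, Q_x = 221.619.
dQ_x/dP_x = −3806/P_x² = −2.1576.
Point elasticity E = (dQ_x/dP_x)·(P_x/Q_x) = -2.1576 × 42/221.619 ≈ -0.409.
|E| < 1, so demand is inelastic at this price.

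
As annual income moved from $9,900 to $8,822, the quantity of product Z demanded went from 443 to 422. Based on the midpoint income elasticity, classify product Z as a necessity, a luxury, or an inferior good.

necessity

%ΔQ = (422 − 443)/[(443+422)/2] = -21/432.5 ≈ -0.0486.
%ΔI = (8,822 − 9,900)/[(9,900+8,822)/2] = -1078/9361 ≈ -0.1152.
E_I = %ΔQ/%ΔI ≈ 0.422.
E_I ∈ (0,1): normal good (necessity).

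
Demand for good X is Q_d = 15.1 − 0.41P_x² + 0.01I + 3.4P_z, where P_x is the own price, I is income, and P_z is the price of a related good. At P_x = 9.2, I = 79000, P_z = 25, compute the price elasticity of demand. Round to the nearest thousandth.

Evaluating quantity at (P_x, I, P_z) gives Q_d = 15.1 − 0.41(9.2)² + 0.01(79000) + 3.4(25) = 15.1 − 34.7024 + 790 + 85 = 855.3976.
∂Q_d/∂P_x = −2·0.41·P_x = -7.544, so E_p = -7.544·(9.2/855.3976) ≈ -0.081.
|E_p| < 1: demand is inelastic.

-0.081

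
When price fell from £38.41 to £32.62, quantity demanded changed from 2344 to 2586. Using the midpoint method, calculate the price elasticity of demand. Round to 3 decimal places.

%Δq = (2586 − 2344)/[(2344 + 2586)/2] = 242/2465 ≈ 0.0982.
%ΔP = (32.62 − 38.41)/[(38.41 + 32.62)/2] = -5.79/35.515 ≈ -0.1630.
Arc elasticity E = %Δq/%ΔP ≈ 0.0982/-0.1630 ≈ -0.602.
|E| < 1: demand is inelastic over this range.

-0.602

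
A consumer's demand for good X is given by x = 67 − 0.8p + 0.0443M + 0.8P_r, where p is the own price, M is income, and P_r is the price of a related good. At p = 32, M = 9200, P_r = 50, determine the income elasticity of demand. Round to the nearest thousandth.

0.834

Substituting, x = 67 − 0.8(32) + 0.0443(9200) + 0.8(50) = 67 − 25.6 + 407.56 + 40 = 488.96.
∂x/∂M = +0.0443, so E_I = 0.0443·(9200/488.96) ≈ 0.834.
E_I ∈ (0,1): normal good (necessity).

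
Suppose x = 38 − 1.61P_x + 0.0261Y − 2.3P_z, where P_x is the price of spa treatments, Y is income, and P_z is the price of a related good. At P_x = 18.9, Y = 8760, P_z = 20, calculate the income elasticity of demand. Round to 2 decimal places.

1.20

x = 38 − 1.61(18.9) + 0.0261(8760) − 2.3(20) = 38 − 30.429 + 228.636 − 46 = 190.207.
∂x/∂Y = +0.0261, so E_I = 0.0261·(8760/190.207) ≈ 1.20.
E_I > 1: normal good (luxury).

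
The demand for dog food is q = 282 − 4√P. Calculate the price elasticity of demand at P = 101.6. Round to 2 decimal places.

At P = 101.6, q = 241.6813.
dq/dP = −4/(2√P) = −4/(2·10.0797).
Point elasticity E = (dq/dP)·(P/q) = -0.1984 × 101.6/241.6813 ≈ -0.08.
|E| < 1, so demand is inelastic at this price.

-0.08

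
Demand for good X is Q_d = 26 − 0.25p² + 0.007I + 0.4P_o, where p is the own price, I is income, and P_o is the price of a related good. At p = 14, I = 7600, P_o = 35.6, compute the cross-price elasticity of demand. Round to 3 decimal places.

0.320

Substituting, Q_d = 26 − 0.25(14)² + 0.007(7600) + 0.4(35.6) = 26 − 49 + 53.2 + 14.24 = 44.44.
∂Q_d/∂P_o = +0.4, so E_xy = 0.4·(35.6/44.44) ≈ 0.320.
E_xy > 0: the goods are substitutes.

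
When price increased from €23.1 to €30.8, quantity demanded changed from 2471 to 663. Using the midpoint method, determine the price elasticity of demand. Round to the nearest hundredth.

-4.04

%ΔQ = (663 − 2471)/[(2471 + 663)/2] = -1808/1567 ≈ -1.1538.
%ΔP = (30.8 − 23.1)/[(23.1 + 30.8)/2] = 7.7/26.95 ≈ 0.2857.
Arc elasticity E = %ΔQ/%ΔP ≈ -1.1538/0.2857 ≈ -4.04.
|E| > 1: demand is elastic over this range.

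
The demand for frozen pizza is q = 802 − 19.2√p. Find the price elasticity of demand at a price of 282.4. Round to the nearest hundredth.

At p = 282.4, q = 479.3486.
dq/dp = −19.2/(2√p) = −19.2/(2·16.8048).
Point elasticity E = (dq/dp)·(p/q) = -0.5713 × 282.4/479.3486 ≈ -0.34.
|E| < 1, so demand is inelastic at this price.

-0.34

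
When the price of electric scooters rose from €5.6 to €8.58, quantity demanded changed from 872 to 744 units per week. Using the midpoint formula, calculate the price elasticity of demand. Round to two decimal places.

-0.38

%ΔQ = (744 − 872)/[(872 + 744)/2] = -128/808 ≈ -0.1584.
%ΔP = (8.58 − 5.6)/[(5.6 + 8.58)/2] = 2.98/7.09 ≈ 0.4203.
Arc elasticity E = %ΔQ/%ΔP ≈ -0.1584/0.4203 ≈ -0.38.
|E| < 1: demand is inelastic over this range.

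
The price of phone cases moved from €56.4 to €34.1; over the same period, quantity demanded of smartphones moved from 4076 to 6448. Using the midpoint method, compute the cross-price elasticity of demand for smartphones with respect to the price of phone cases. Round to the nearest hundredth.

-0.91

%ΔQ_x = (6448 − 4076)/[(4076+6448)/2] = 2372/5262 ≈ 0.4508.
%ΔP_y = (34.1 − 56.4)/[(56.4+34.1)/2] ≈ -0.4928.
E_xy = 0.4508/-0.4928 ≈ -0.91.
E_xy < 0, so smartphones and phone cases are complements.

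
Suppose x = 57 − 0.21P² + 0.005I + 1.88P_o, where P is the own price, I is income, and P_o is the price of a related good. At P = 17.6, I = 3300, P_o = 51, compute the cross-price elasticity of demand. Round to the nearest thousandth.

Evaluating quantity at (P, I, P_o) gives x = 57 − 0.21(17.6)² + 0.005(3300) + 1.88(51) = 57 − 65.0496 + 16.5 + 95.88 = 104.3304.
∂x/∂P_o = +1.88, so E_xy = 1.88·(51/104.3304) ≈ 0.919.
E_xy > 0: the goods are substitutes.

0.919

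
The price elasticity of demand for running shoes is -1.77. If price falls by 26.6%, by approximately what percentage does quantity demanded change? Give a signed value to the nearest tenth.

47.1

%ΔQ ≈ E × %ΔP = (-1.77) × (-26.6%) ≈ 47.1%.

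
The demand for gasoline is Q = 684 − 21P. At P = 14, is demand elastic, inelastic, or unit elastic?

At P = 14, Q = 390.
dQ/dP = −21.
Point elasticity E = (dQ/dP)·(P/Q) = -21 × 14/390 ≈ -0.754.
|E| ≈ 0.754 < 1, so demand is inelastic.

inelastic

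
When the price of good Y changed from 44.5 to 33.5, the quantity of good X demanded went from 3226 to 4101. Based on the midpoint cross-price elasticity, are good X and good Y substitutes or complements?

complements

%ΔQ_x = (4101 − 3226)/[(3226+4101)/2] = 875/3663.5 ≈ 0.2388.
%ΔP_y = (33.5 − 44.5)/[(44.5+33.5)/2] ≈ -0.2821.
E_xy = 0.2388/-0.2821 ≈ -0.847.
E_xy < 0, so the goods are complements.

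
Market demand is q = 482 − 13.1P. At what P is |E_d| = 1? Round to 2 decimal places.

18.40

For linear demand q = a − bP, E = −bP/(a − bP). |E| = 1 ⇒ bP = a − bP ⇒ P = a/(2b).
P = 482/(2·13.1) ≈ 18.40.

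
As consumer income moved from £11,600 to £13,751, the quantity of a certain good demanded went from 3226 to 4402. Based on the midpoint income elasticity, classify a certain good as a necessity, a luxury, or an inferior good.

%ΔQ = (4402 − 3226)/[(3226+4402)/2] = 1176/3814 ≈ 0.3083.
%ΔI = (13,751 − 11,600)/[(11,600+13,751)/2] = 2151/12675.5 ≈ 0.1697.
E_I = %ΔQ/%ΔI ≈ 1.817.
E_I > 1: normal good (luxury).

luxury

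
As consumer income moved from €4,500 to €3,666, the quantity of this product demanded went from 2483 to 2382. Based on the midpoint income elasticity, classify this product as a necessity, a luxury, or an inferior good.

%ΔQ = (2382 − 2483)/[(2483+2382)/2] = -101/2432.5 ≈ -0.0415.
%ΔI = (3,666 − 4,500)/[(4,500+3,666)/2] = -834/4083 ≈ -0.2043.
E_I = %ΔQ/%ΔI ≈ 0.203.
E_I ∈ (0,1): normal good (necessity).

necessity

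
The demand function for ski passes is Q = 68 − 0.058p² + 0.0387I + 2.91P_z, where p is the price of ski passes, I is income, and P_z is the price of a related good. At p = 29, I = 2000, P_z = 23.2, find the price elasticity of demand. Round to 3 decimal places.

First evaluate Q: 68 − 0.058(29)² + 0.0387(2000) + 2.91(23.2) = 68 − 48.778 + 77.4 + 67.512 = 164.134.
∂Q/∂p = −2·0.058·p = -3.364, so E_p = -3.364·(29/164.134) ≈ -0.594.
|E_p| < 1: demand is inelastic.

-0.594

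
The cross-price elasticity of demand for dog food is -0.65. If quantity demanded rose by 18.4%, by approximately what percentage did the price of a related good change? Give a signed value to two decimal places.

%ΔQ ≈ E × %ΔP_y ⇒ %ΔP_y = %ΔQ / E = (18.4%)/(-0.65) ≈ -28.31%.

-28.31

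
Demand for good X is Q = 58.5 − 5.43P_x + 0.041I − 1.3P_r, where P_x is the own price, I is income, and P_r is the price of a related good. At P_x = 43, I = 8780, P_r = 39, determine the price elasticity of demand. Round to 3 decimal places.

-1.739

First evaluate Q: 58.5 − 5.43(43) + 0.041(8780) − 1.3(39) = 58.5 − 233.49 + 359.98 − 50.7 = 134.29.
∂Q/∂P_x = −5.43, so E_p = (−5.43)·(43/134.29) ≈ -1.739.
|E_p| > 1: demand is elastic.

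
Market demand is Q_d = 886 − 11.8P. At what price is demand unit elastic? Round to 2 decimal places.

For linear demand Q_d = a − bP, E = −bP/(a − bP). |E| = 1 ⇒ bP = a − bP ⇒ P = a/(2b).
P = 886/(2·11.8) ≈ 37.54.

37.54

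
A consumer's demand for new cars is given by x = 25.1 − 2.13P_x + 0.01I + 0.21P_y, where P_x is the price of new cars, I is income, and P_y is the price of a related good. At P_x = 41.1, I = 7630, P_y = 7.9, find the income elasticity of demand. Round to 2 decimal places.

4.92

Substituting, x = 25.1 − 2.13(41.1) + 0.01(7630) + 0.21(7.9) = 25.1 − 87.543 + 76.3 + 1.659 = 15.516.
∂x/∂I = +0.01, so E_I = 0.01·(7630/15.516) ≈ 4.92.
E_I > 1: normal good (luxury).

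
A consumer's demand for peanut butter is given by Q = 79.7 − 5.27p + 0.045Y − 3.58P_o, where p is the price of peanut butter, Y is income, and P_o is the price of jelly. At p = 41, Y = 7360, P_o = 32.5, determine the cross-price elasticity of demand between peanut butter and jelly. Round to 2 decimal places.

Q = 79.7 − 5.27(41) + 0.045(7360) − 3.58(32.5) = 79.7 − 216.07 + 331.2 − 116.35 = 78.48.
∂Q/∂P_o = −3.58, so E_xy = -3.58·(32.5/78.48) ≈ -1.48.
E_xy < 0: the goods are complements.

-1.48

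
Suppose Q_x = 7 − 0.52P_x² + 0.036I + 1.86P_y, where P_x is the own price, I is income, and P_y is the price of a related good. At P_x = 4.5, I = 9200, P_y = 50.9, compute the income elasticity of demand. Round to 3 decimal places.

0.784

Substituting, Q_x = 7 − 0.52(4.5)² + 0.036(9200) + 1.86(50.9) = 7 − 10.53 + 331.2 + 94.674 = 422.344.
∂Q_x/∂I = +0.036, so E_I = 0.036·(9200/422.344) ≈ 0.784.
E_I ∈ (0,1): normal good (necessity).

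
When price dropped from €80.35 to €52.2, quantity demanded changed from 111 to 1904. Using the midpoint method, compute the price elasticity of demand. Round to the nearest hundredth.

-4.19

%ΔQ = (1904 − 111)/[(111 + 1904)/2] = 1793/1007.5 ≈ 1.7797.
%Δp = (52.2 − 80.35)/[(80.35 + 52.2)/2] = -28.15/66.275 ≈ -0.4247.
Arc elasticity E = %ΔQ/%Δp ≈ 1.7797/-0.4247 ≈ -4.19.
|E| > 1: demand is elastic over this range.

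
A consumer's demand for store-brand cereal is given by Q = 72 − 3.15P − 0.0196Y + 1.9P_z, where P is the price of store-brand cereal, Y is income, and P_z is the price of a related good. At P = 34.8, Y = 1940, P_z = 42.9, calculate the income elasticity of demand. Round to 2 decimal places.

-6.48

First evaluate Q: 72 − 3.15(34.8) − 0.0196(1940) + 1.9(42.9) = 72 − 109.62 − 38.024 + 81.51 = 5.866.
∂Q/∂Y = −0.0196, so E_I = -0.0196·(1940/5.866) ≈ -6.48.
E_I < 0: inferior good.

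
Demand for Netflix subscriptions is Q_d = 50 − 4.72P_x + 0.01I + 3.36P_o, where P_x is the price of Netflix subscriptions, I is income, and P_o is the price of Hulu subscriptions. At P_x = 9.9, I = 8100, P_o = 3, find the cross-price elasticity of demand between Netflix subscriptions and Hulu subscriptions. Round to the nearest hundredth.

0.11

Evaluating quantity at (P_x, I, P_o) gives Q_d = 50 − 4.72(9.9) + 0.01(8100) + 3.36(3) = 50 − 46.728 + 81 + 10.08 = 94.352.
∂Q_d/∂P_o = +3.36, so E_xy = 3.36·(3/94.352) ≈ 0.11.
E_xy > 0: the goods are substitutes.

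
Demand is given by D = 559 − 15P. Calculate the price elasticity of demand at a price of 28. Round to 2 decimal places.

At P = 28, D = 139.
dD/dP = −15.
Point elasticity E = (dD/dP)·(P/D) = -15 × 28/139 ≈ -3.02.
|E| > 1, so demand is elastic at this price.

-3.02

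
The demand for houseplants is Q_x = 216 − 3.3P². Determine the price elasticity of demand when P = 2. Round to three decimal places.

-0.130

At P = 2, Q_x = 202.8.
dQ_x/dP = −2·3.3·P = −13.2.
Point elasticity E = (dQ_x/dP)·(P/Q_x) = -13.2 × 2/202.8 ≈ -0.130.
|E| < 1, so demand is inelastic at this price.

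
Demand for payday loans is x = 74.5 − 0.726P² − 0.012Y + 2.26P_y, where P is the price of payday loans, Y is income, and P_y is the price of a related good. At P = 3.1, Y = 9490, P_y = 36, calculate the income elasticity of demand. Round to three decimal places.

Substituting, x = 74.5 − 0.726(3.1)² − 0.012(9490) + 2.26(36) = 74.5 − 6.9769 − 113.88 + 81.36 = 35.0031.
∂x/∂Y = −0.012, so E_I = -0.012·(9490/35.0031) ≈ -3.253.
E_I < 0: inferior good.

-3.253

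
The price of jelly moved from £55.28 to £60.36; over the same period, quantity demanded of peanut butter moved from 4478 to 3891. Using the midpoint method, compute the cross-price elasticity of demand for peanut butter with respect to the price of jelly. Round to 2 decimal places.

%ΔQ_x = (3891 − 4478)/[(4478+3891)/2] = -587/4184.5 ≈ -0.1403.
%ΔP_y = (60.36 − 55.28)/[(55.28+60.36)/2] ≈ 0.0879.
E_xy = -0.1403/0.0879 ≈ -1.60.
E_xy < 0, so peanut butter and jelly are complements.

-1.60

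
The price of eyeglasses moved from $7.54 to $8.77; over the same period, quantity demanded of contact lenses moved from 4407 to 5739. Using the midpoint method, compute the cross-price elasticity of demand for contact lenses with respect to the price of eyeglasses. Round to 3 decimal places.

%ΔQ_x = (5739 − 4407)/[(4407+5739)/2] = 1332/5073 ≈ 0.2626.
%ΔP_y = (8.77 − 7.54)/[(7.54+8.77)/2] ≈ 0.1508.
E_xy = 0.2626/0.1508 ≈ 1.741.
E_xy > 0, so contact lenses and eyeglasses are substitutes.

1.741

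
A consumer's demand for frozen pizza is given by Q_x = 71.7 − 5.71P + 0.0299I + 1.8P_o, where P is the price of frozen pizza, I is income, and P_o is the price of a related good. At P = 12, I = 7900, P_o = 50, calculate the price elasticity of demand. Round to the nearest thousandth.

-0.208

At the given point, Q_x = 71.7 − 5.71(12) + 0.0299(7900) + 1.8(50) = 71.7 − 68.52 + 236.21 + 90 = 329.39.
∂Q_x/∂P = −5.71, so E_p = (−5.71)·(12/329.39) ≈ -0.208.
|E_p| < 1: demand is inelastic.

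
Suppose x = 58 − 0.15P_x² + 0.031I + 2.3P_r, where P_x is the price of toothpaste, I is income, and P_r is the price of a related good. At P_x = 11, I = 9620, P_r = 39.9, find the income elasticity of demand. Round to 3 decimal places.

Substituting, x = 58 − 0.15(11)² + 0.031(9620) + 2.3(39.9) = 58 − 18.15 + 298.22 + 91.77 = 429.84.
∂x/∂I = +0.031, so E_I = 0.031·(9620/429.84) ≈ 0.694.
E_I ∈ (0,1): normal good (necessity).

0.694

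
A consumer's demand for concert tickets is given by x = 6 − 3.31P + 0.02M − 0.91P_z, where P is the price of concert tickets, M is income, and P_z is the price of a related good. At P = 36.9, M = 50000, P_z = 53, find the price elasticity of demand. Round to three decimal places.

Substituting, x = 6 − 3.31(36.9) + 0.02(50000) − 0.91(53) = 6 − 122.139 + 1000 − 48.23 = 835.631.
∂x/∂P = −3.31, so E_p = (−3.31)·(36.9/835.631) ≈ -0.146.
|E_p| < 1: demand is inelastic.

-0.146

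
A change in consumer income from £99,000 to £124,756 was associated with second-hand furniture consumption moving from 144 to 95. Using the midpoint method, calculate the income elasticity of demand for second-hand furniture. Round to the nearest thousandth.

%ΔQ = (95 − 144)/[(144+95)/2] = -49/119.5 ≈ -0.4100.
%ΔY = (124,756 − 99,000)/[(99,000+124,756)/2] = 25756/111878 ≈ 0.2302.
E_I = %ΔQ/%ΔY ≈ -1.781.
E_I < 0: inferior good.

-1.781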